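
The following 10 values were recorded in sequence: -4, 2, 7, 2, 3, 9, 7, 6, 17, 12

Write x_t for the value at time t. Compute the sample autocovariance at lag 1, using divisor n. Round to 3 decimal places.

10.349

Mean x̄ = (-4 + 2 + 7 + 2 + 3 + 9 + 7 + 6 + 17 + 12)/10 = 6.1000
Σ_{t=1}^{9}(x_t−x̄)(x_{t+1}−x̄) = 103.4900
γ_1 = 103.4900 / 10 = 10.349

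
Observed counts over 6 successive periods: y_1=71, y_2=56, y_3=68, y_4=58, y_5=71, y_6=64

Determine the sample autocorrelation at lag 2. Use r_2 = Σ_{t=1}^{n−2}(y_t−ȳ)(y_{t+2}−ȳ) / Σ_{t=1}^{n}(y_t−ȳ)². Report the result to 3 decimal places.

Mean ȳ = (71 + 56 + 68 + 58 + 71 + 64)/6 = 64.6667
Deviations from mean: 6.3333, -8.6667, 3.3333, -6.6667, 6.3333, -0.6667
Σ(y_t−ȳ)(y_{t+2}−ȳ) = (21.1111) + (57.7778) + (21.1111) + (4.4444) = 104.4444
Denominator Σ(y_t−ȳ)² = 211.3333
r_2 = 104.4444 / 211.3333 = 0.494

0.494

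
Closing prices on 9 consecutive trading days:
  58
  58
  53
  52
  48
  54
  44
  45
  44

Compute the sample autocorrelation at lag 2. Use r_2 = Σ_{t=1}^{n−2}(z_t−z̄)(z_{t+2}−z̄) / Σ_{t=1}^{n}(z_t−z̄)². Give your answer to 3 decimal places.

Mean z̄ = (58 + 58 + 53 + 52 + 48 + 54 + 44 + 45 + 44)/9 = 50.6667
Numerator Σ_{t=1}^{7}(z_t−z̄)(z_{t+2}−z̄) = 68.4444
Denominator Σ(z_t−z̄)² = 254.0000
r_2 = 68.4444 / 254.0000 = 0.269

0.269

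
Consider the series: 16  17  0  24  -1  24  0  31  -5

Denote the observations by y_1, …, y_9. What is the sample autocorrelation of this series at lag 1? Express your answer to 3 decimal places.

-0.828

Mean ȳ = (16 + 17 + 0 + 24 − 1 + 24 + 0 + 31 − 5)/9 = 11.7778
Numerator Σ_{t=1}^{8}(y_t−ȳ)(y_{t+1}−ȳ) = -1188.6049
Denominator Σ(y_t−ȳ)² = 1435.5556
r_1 = -1188.6049 / 1435.5556 = -0.828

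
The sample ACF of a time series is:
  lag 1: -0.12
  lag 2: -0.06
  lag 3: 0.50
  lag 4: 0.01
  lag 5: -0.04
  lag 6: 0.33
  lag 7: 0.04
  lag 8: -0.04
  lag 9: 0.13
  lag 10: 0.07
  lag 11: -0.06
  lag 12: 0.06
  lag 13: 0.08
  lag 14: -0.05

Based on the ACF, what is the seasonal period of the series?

The largest autocorrelation is r_3 = 0.50, with a weaker echo at lag 6 (0.33); the remaining lags stay at or below 0.13.
The dominant spike at lag 3 indicates a seasonal period of 3.

3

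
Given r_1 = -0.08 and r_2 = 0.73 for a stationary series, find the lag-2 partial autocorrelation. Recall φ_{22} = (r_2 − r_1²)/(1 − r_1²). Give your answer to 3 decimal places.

φ_{22} = (r_2 − r_1²) / (1 − r_1²)
r_1² = (-0.08)² = 0.0064
Numerator = 0.73 − 0.0064 = 0.7236; denominator = 1 − 0.0064 = 0.9936
φ_{22} = 0.7236 / 0.9936 = 0.728

0.728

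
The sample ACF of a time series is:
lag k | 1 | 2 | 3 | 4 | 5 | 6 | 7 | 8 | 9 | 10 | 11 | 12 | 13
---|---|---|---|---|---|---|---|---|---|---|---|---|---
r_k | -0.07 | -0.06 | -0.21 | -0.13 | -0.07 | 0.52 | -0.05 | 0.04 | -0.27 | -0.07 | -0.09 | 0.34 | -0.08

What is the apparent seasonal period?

The largest autocorrelation is r_6 = 0.52, with a weaker echo at lag 12 (0.34); the remaining lags stay at or below 0.04.
The dominant spike at lag 6 indicates a seasonal period of 6.

6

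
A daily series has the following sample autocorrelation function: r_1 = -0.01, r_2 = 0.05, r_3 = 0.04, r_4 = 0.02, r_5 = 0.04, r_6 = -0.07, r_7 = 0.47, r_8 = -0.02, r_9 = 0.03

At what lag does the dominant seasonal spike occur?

7

The largest autocorrelation is r_7 = 0.47; the remaining lags stay at or below 0.05.
The dominant spike at lag 7 indicates a seasonal period of 7.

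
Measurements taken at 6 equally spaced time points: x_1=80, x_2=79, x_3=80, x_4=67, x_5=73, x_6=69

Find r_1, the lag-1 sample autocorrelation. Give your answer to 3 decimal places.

0.163

Mean x̄ = (80 + 79 + 80 + 67 + 73 + 69)/6 = 74.6667
Numerator Σ_{t=1}^{5}(x_t−x̄)(x_{t+1}−x̄) = 27.5556
Denominator Σ(x_t−x̄)² = 169.3333
r_1 = 27.5556 / 169.3333 = 0.163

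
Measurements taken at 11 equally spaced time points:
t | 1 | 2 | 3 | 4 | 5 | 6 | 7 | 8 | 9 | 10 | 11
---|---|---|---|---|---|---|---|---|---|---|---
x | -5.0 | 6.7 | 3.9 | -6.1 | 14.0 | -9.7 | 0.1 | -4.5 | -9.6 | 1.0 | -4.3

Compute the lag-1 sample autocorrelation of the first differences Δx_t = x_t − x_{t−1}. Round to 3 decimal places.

-0.700

First differences Δx: 11.7, -2.8, -10.0, 20.1, -23.7, 9.8, -4.6, -5.1, 10.6, -5.3
Mean of differences = 0.0700
Numerator Σ(Δx_t−Δx̄)(Δx_{t+1}−Δx̄) = -1045.8559
Denominator Σ(Δx_t−Δx̄)² = 1494.0410
r_1(Δx) = -1045.8559 / 1494.0410 = -0.700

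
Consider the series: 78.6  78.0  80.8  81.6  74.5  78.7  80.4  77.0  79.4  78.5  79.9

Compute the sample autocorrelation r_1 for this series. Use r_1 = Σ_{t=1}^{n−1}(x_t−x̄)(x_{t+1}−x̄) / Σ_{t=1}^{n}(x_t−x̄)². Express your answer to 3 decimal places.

Mean x̄ = (78.6 + 78.0 + 80.8 + 81.6 + 74.5 + 78.7 + 80.4 + 77.0 + 79.4 + 78.5 + 79.9)/11 = 78.8545
Numerator Σ_{t=1}^{10}(x_t−x̄)(x_{t+1}−x̄) = -12.0666
Denominator Σ(x_t−x̄)² = 38.4473
r_1 = -12.0666 / 38.4473 = -0.314

-0.314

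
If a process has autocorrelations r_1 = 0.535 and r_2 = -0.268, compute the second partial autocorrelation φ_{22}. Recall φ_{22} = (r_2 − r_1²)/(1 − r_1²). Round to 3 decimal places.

φ_{22} = (r_2 − r_1²) / (1 − r_1²)
r_1² = (0.535)² = 0.286225
Numerator = -0.268 − 0.2862 = -0.5542; denominator = 1 − 0.2862 = 0.7138
φ_{22} = -0.5542 / 0.7138 = -0.776

-0.776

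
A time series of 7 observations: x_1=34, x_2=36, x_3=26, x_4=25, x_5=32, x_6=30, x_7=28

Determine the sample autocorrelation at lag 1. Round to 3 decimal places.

0.100

Mean x̄ = (34 + 36 + 26 + 25 + 32 + 30 + 28)/7 = 30.1429
Deviations from mean: 3.8571, 5.8571, -4.1429, -5.1429, 1.8571, -0.1429, -2.1429
Numerator Σ_{t=1}^{6}(x_t−x̄)(x_{t+1}−x̄) = 10.1224
Denominator Σ(x_t−x̄)² = 100.8571
r_1 = 10.1224 / 100.8571 = 0.100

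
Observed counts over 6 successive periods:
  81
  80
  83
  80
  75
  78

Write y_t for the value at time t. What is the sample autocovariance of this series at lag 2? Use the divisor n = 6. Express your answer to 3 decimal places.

-1.833

Mean ȳ = (81 + 80 + 83 + 80 + 75 + 78)/6 = 79.5000
Σ_{t=1}^{4}(y_t−ȳ)(y_{t+2}−ȳ) = -11.0000
γ_2 = -11.0000 / 6 = -1.833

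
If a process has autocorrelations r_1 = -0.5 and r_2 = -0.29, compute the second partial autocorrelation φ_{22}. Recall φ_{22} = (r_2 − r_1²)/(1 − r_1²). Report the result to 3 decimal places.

φ_{22} = (r_2 − r_1²) / (1 − r_1²)
r_1² = (-0.5)² = 0.25
Numerator = -0.29 − 0.2500 = -0.5400; denominator = 1 − 0.2500 = 0.7500
φ_{22} = -0.5400 / 0.7500 = -0.720

-0.720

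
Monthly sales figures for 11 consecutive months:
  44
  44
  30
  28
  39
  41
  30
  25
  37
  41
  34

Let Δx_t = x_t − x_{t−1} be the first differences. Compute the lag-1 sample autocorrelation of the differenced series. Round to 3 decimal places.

First differences Δx: 0, -14, -2, 11, 2, -11, -5, 12, 4, -7
Mean of differences = -1.0000
Numerator Σ(Δx_t−Δx̄)(Δx_{t+1}−Δx̄) = 17.0000
Denominator Σ(Δx_t−Δx̄)² = 670.0000
r_1(Δx) = 17.0000 / 670.0000 = 0.025

0.025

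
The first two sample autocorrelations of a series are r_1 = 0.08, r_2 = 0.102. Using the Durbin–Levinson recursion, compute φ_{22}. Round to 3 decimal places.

φ_{22} = (r_2 − r_1²) / (1 − r_1²)
r_1² = (0.08)² = 0.0064
Numerator = 0.102 − 0.0064 = 0.0956; denominator = 1 − 0.0064 = 0.9936
φ_{22} = 0.0956 / 0.9936 = 0.096

0.096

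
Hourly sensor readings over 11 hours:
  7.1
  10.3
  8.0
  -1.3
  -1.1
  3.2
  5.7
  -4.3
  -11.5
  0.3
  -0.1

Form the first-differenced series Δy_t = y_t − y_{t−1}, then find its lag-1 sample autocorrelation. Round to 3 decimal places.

-0.064

First differences Δy: 3.2, -2.3, -9.3, 0.2, 4.3, 2.5, -10.0, -7.2, 11.8, -0.4
Mean of differences = -0.7200
Numerator Σ(Δy_t−Δȳ)(Δy_{t+1}−Δȳ) = -26.6184
Denominator Σ(Δy_t−Δȳ)² = 412.8560
r_1(Δy) = -26.6184 / 412.8560 = -0.064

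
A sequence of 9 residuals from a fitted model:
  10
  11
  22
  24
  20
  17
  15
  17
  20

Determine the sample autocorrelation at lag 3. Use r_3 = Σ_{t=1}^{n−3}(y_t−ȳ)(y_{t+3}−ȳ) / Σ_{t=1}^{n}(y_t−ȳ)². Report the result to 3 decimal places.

-0.470

Mean ȳ = (10 + 11 + 22 + 24 + 20 + 17 + 15 + 17 + 20)/9 = 17.3333
Σ(y_t−ȳ)(y_{t+3}−ȳ) = (-48.8889) + (-16.8889) + (-1.5556) + (-15.5556) + (-0.8889) + (-0.8889) = -84.6667
Denominator Σ(y_t−ȳ)² = 180.0000
r_3 = -84.6667 / 180.0000 = -0.470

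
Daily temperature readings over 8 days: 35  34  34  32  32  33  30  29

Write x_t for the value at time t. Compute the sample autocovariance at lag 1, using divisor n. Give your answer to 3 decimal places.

1.592

Mean x̄ = (35 + 34 + 34 + 32 + 32 + 33 + 30 + 29)/8 = 32.3750
Deviations: 2.6250, 1.6250, 1.6250, -0.3750, -0.3750, 0.6250, -2.3750, -3.3750
Σ_{t=1}^{7}(x_t−x̄)(x_{t+1}−x̄) = 12.7344
γ_1 = 12.7344 / 8 = 1.592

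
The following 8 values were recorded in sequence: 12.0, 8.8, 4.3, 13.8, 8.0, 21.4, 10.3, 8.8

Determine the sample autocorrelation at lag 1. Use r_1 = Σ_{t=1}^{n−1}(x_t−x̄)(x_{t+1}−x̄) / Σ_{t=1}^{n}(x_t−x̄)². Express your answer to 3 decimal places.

Mean x̄ = (12.0 + 8.8 + 4.3 + 13.8 + 8.0 + 21.4 + 10.3 + 8.8)/8 = 10.9250
Deviations from mean: 1.0750, -2.1250, -6.6250, 2.8750, -2.9250, 10.4750, -0.6250, -2.1250
Σ(x_t−x̄)(x_{t+1}−x̄) = (-2.2844) + (14.0781) + (-19.0469) + (-8.4094) + (-30.6394) + (-6.5469) + (1.3281) = -51.5206
Denominator Σ(x_t−x̄)² = 181.0150
r_1 = -51.5206 / 181.0150 = -0.285

-0.285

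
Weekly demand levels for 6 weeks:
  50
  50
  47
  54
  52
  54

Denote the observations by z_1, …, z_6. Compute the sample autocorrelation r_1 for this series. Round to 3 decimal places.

Mean z̄ = (50 + 50 + 47 + 54 + 52 + 54)/6 = 51.1667
Numerator Σ_{t=1}^{5}(z_t−z̄)(z_{t+1}−z̄) = -0.8611
Denominator Σ(z_t−z̄)² = 36.8333
r_1 = -0.8611 / 36.8333 = -0.023

-0.023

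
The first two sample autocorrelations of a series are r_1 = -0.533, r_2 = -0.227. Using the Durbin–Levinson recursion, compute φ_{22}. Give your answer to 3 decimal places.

φ_{22} = (r_2 − r_1²) / (1 − r_1²)
r_1² = (-0.533)² = 0.284089
Numerator = -0.227 − 0.2841 = -0.5111; denominator = 1 − 0.2841 = 0.7159
φ_{22} = -0.5111 / 0.7159 = -0.714

-0.714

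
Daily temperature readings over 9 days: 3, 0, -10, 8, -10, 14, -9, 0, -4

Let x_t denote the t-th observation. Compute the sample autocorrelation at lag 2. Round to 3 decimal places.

0.537

Mean x̄ = (3 + 0 − 10 + 8 − 10 + 14 − 9 + 0 − 4)/9 = -0.8889
Σ(x_t−x̄)(x_{t+2}−x̄) = (-35.4321) + (7.9012) + (83.0123) + (132.3457) + (73.9012) + (13.2346) + (25.2346) = 300.1975
Denominator Σ(x_t−x̄)² = 558.8889
r_2 = 300.1975 / 558.8889 = 0.537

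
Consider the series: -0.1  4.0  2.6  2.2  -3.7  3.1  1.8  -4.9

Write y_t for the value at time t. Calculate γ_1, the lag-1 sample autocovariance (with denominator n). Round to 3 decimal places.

-1.721

Mean ȳ = (-0.1 + 4.0 + 2.6 + 2.2 − 3.7 + 3.1 + 1.8 − 4.9)/8 = 0.6250
Σ_{t=1}^{7}(y_t−ȳ)(y_{t+1}−ȳ) = -13.7706
γ_1 = -13.7706 / 8 = -1.721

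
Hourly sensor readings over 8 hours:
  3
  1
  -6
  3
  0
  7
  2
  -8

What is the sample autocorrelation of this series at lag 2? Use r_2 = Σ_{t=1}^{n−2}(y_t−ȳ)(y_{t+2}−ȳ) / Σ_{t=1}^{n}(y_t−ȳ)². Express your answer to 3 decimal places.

Mean ȳ = (3 + 1 − 6 + 3 + 0 + 7 + 2 − 8)/8 = 0.2500
Deviations from mean: 2.7500, 0.7500, -6.2500, 2.7500, -0.2500, 6.7500, 1.7500, -8.2500
Σ(y_t−ȳ)(y_{t+2}−ȳ) = (-17.1875) + (2.0625) + (1.5625) + (18.5625) + (-0.4375) + (-55.6875) = -51.1250
Denominator Σ(y_t−ȳ)² = 171.5000
r_2 = -51.1250 / 171.5000 = -0.298

-0.298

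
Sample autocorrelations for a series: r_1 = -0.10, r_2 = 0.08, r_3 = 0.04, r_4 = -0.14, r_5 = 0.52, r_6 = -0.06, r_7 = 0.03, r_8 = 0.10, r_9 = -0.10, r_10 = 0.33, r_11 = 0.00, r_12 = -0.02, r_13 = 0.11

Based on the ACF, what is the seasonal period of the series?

The largest autocorrelation is r_5 = 0.52, with a weaker echo at lag 10 (0.33); the remaining lags stay at or below 0.11.
The dominant spike at lag 5 indicates a seasonal period of 5.

5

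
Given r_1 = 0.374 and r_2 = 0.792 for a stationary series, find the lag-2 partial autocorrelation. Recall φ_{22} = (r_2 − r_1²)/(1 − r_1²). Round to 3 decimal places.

φ_{22} = (r_2 − r_1²) / (1 − r_1²)
r_1² = (0.374)² = 0.139876
Numerator = 0.792 − 0.1399 = 0.6521; denominator = 1 − 0.1399 = 0.8601
φ_{22} = 0.6521 / 0.8601 = 0.758

0.758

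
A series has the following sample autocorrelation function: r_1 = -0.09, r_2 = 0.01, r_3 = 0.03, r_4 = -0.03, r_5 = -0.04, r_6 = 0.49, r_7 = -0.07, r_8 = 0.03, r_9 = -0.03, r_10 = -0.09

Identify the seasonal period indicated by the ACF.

6

The largest autocorrelation is r_6 = 0.49; the remaining lags stay at or below 0.03.
The dominant spike at lag 6 indicates a seasonal period of 6.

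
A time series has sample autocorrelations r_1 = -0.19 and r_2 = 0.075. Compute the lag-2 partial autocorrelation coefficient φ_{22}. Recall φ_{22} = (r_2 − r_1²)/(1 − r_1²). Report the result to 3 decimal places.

φ_{22} = (r_2 − r_1²) / (1 − r_1²)
r_1² = (-0.19)² = 0.0361
Numerator = 0.075 − 0.0361 = 0.0389; denominator = 1 − 0.0361 = 0.9639
φ_{22} = 0.0389 / 0.9639 = 0.040

0.040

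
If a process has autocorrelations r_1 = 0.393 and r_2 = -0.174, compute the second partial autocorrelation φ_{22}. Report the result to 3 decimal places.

φ_{22} = (r_2 − r_1²) / (1 − r_1²)
r_1² = (0.393)² = 0.154449
Numerator = -0.174 − 0.1544 = -0.3284; denominator = 1 − 0.1544 = 0.8456
φ_{22} = -0.3284 / 0.8456 = -0.388

-0.388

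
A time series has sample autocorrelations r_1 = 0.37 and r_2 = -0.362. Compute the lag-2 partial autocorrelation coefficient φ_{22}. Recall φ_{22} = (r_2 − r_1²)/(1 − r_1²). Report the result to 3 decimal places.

-0.578

φ_{22} = (r_2 − r_1²) / (1 − r_1²)
r_1² = (0.37)² = 0.1369
Numerator = -0.362 − 0.1369 = -0.4989; denominator = 1 − 0.1369 = 0.8631
φ_{22} = -0.4989 / 0.8631 = -0.578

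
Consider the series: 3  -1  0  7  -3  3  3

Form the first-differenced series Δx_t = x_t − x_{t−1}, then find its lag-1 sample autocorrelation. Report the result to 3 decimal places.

-0.629

First differences Δx: -4, 1, 7, -10, 6, 0
Mean of differences = 0.0000
Numerator Σ(Δx_t−Δx̄)(Δx_{t+1}−Δx̄) = -127.0000
Denominator Σ(Δx_t−Δx̄)² = 202.0000
r_1(Δx) = -127.0000 / 202.0000 = -0.629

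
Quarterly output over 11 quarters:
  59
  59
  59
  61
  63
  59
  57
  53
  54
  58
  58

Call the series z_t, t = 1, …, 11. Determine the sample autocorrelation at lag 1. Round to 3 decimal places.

Mean z̄ = (59 + 59 + 59 + 61 + 63 + 59 + 57 + 53 + 54 + 58 + 58)/11 = 58.1818
Numerator Σ_{t=1}^{10}(z_t−z̄)(z_{t+1}−z̄) = 48.7851
Denominator Σ(z_t−z̄)² = 79.6364
r_1 = 48.7851 / 79.6364 = 0.613

0.613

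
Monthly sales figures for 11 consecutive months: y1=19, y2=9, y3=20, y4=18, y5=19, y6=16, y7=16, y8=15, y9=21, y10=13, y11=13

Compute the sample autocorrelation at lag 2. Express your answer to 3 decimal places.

-0.044

Mean ȳ = (19 + 9 + 20 + 18 + 19 + 16 + 16 + 15 + 21 + 13 + 13)/11 = 16.2727
Numerator Σ_{t=1}^{9}(y_t−ȳ)(y_{t+2}−ȳ) = -5.6942
Denominator Σ(y_t−ȳ)² = 130.1818
r_2 = -5.6942 / 130.1818 = -0.044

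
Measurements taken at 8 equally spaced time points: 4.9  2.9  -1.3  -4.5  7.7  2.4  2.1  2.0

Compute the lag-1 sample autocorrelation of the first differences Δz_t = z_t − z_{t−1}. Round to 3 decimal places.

First differences Δz: -2.0, -4.2, -3.2, 12.2, -5.3, -0.3, -0.1
Mean of differences = -0.4143
Numerator Σ(Δz_t−Δz̄)(Δz_{t+1}−Δz̄) = -80.7431
Denominator Σ(Δz_t−Δz̄)² = 207.7086
r_1(Δz) = -80.7431 / 207.7086 = -0.389

-0.389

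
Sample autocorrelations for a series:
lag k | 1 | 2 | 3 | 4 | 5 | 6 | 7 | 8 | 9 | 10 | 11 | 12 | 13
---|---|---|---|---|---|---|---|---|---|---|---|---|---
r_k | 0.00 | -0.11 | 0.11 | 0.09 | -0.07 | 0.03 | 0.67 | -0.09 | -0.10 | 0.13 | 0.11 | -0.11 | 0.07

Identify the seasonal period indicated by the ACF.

The largest autocorrelation is r_7 = 0.67; the remaining lags stay at or below 0.13.
The dominant spike at lag 7 indicates a seasonal period of 7.

7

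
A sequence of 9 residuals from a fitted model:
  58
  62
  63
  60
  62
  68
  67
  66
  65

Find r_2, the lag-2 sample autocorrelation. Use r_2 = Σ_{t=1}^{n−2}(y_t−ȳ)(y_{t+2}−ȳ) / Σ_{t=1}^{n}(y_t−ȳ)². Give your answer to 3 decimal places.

0.050

Mean ȳ = (58 + 62 + 63 + 60 + 62 + 68 + 67 + 66 + 65)/9 = 63.4444
Σ(y_t−ȳ)(y_{t+2}−ȳ) = (2.4198) + (4.9753) + (0.6420) + (-15.6914) + (-5.1358) + (11.6420) + (5.5309) = 4.3827
Denominator Σ(y_t−ȳ)² = 88.2222
r_2 = 4.3827 / 88.2222 = 0.050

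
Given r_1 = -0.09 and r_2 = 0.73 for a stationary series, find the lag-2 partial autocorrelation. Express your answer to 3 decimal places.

φ_{22} = (r_2 − r_1²) / (1 − r_1²)
r_1² = (-0.09)² = 0.0081
Numerator = 0.73 − 0.0081 = 0.7219; denominator = 1 − 0.0081 = 0.9919
φ_{22} = 0.7219 / 0.9919 = 0.728

0.728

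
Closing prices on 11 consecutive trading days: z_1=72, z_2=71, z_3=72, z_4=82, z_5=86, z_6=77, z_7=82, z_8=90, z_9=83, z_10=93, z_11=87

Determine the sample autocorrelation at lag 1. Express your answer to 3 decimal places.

Mean z̄ = (72 + 71 + 72 + 82 + 86 + 77 + 82 + 90 + 83 + 93 + 87)/11 = 81.3636
Numerator Σ_{t=1}^{10}(z_t−z̄)(z_{t+1}−z̄) = 272.3223
Denominator Σ(z_t−z̄)² = 568.5455
r_1 = 272.3223 / 568.5455 = 0.479

0.479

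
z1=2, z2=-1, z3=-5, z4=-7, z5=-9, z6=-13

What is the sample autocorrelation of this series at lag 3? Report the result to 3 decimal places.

-0.208

Mean z̄ = (2 − 1 − 5 − 7 − 9 − 13)/6 = -5.5000
Deviations from mean: 7.5000, 4.5000, 0.5000, -1.5000, -3.5000, -7.5000
Σ(z_t−z̄)(z_{t+3}−z̄) = (-11.2500) + (-15.7500) + (-3.7500) = -30.7500
Denominator Σ(z_t−z̄)² = 147.5000
r_3 = -30.7500 / 147.5000 = -0.208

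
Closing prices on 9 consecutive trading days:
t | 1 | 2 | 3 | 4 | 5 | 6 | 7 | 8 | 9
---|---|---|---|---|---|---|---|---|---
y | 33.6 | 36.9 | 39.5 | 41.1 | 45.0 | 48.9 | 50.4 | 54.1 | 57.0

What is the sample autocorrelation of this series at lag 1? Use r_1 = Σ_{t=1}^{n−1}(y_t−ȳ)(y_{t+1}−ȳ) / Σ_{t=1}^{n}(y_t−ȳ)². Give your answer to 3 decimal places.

Mean ȳ = (33.6 + 36.9 + 39.5 + 41.1 + 45.0 + 48.9 + 50.4 + 54.1 + 57.0)/9 = 45.1667
Numerator Σ_{t=1}^{8}(y_t−ȳ)(y_{t+1}−ȳ) = 337.5622
Denominator Σ(y_t−ȳ)² = 511.9600
r_1 = 337.5622 / 511.9600 = 0.659

0.659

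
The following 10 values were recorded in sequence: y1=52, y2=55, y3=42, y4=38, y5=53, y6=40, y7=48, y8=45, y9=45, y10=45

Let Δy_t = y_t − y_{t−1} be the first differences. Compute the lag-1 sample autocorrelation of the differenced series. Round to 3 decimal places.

First differences Δy: 3, -13, -4, 15, -13, 8, -3, 0, 0
Mean of differences = -0.7778
Numerator Σ(Δy_t−Δȳ)(Δy_{t+1}−Δȳ) = -378.3827
Denominator Σ(Δy_t−Δȳ)² = 655.5556
r_1(Δy) = -378.3827 / 655.5556 = -0.577

-0.577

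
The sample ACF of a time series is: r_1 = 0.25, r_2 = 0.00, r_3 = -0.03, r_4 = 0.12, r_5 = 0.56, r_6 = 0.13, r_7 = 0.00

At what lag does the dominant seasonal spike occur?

5

The largest autocorrelation is r_5 = 0.56; the remaining lags stay at or below 0.25. The elevated value at lag 1 (0.25), dropping to 0.00 at lag 2, reflects decaying short-term dependence rather than seasonality.
The dominant spike at lag 5 indicates a seasonal period of 5.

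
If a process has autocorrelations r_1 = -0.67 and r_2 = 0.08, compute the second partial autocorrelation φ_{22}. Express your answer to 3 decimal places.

φ_{22} = (r_2 − r_1²) / (1 − r_1²)
r_1² = (-0.67)² = 0.4489
Numerator = 0.08 − 0.4489 = -0.3689; denominator = 1 − 0.4489 = 0.5511
φ_{22} = -0.3689 / 0.5511 = -0.669

-0.669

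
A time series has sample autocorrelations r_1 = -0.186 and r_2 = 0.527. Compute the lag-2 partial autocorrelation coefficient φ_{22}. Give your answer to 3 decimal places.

φ_{22} = (r_2 − r_1²) / (1 − r_1²)
r_1² = (-0.186)² = 0.034596
Numerator = 0.527 − 0.0346 = 0.4924; denominator = 1 − 0.0346 = 0.9654
φ_{22} = 0.4924 / 0.9654 = 0.510

0.510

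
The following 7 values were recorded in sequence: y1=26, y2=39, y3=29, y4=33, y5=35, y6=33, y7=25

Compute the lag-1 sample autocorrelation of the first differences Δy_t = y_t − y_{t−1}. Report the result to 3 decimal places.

-0.423

First differences Δy: 13, -10, 4, 2, -2, -8
Mean of differences = -0.1667
Numerator Σ(Δy_t−Δȳ)(Δy_{t+1}−Δȳ) = -151.0278
Denominator Σ(Δy_t−Δȳ)² = 356.8333
r_1(Δy) = -151.0278 / 356.8333 = -0.423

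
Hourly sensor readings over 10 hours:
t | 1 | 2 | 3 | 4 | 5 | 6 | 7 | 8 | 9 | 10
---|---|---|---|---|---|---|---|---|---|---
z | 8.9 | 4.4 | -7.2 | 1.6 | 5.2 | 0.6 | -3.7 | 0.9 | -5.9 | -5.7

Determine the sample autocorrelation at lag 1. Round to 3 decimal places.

0.114

Mean z̄ = (8.9 + 4.4 − 7.2 + 1.6 + 5.2 + 0.6 − 3.7 + 0.9 − 5.9 − 5.7)/10 = -0.0900
Numerator Σ_{t=1}^{9}(z_t−z̄)(z_{t+1}−z̄) = 29.7929
Denominator Σ(z_t−z̄)² = 262.0890
r_1 = 29.7929 / 262.0890 = 0.114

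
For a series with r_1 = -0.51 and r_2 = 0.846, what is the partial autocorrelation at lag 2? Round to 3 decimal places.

φ_{22} = (r_2 − r_1²) / (1 − r_1²)
r_1² = (-0.51)² = 0.2601
Numerator = 0.846 − 0.2601 = 0.5859; denominator = 1 − 0.2601 = 0.7399
φ_{22} = 0.5859 / 0.7399 = 0.792

0.792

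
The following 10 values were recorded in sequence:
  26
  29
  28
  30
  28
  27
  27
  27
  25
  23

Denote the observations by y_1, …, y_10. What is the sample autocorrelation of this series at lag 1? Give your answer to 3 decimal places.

Mean ȳ = (26 + 29 + 28 + 30 + 28 + 27 + 27 + 27 + 25 + 23)/10 = 27.0000
Numerator Σ_{t=1}^{9}(y_t−ȳ)(y_{t+1}−ȳ) = 14.0000
Denominator Σ(y_t−ȳ)² = 36.0000
r_1 = 14.0000 / 36.0000 = 0.389

0.389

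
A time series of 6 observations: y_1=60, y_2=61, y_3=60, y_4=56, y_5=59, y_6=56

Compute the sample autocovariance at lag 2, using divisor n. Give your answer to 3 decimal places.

Mean ȳ = (60 + 61 + 60 + 56 + 59 + 56)/6 = 58.6667
Deviations: 1.3333, 2.3333, 1.3333, -2.6667, 0.3333, -2.6667
Σ_{t=1}^{4}(y_t−ȳ)(y_{t+2}−ȳ) = 3.1111
γ_2 = 3.1111 / 6 = 0.519

0.519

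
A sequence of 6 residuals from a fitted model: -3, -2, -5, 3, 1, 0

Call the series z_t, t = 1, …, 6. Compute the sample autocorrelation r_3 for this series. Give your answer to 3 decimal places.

Mean z̄ = (-3 − 2 − 5 + 3 + 1 + 0)/6 = -1.0000
Deviations from mean: -2.0000, -1.0000, -4.0000, 4.0000, 2.0000, 1.0000
Σ(z_t−z̄)(z_{t+3}−z̄) = (-8.0000) + (-2.0000) + (-4.0000) = -14.0000
Denominator Σ(z_t−z̄)² = 42.0000
r_3 = -14.0000 / 42.0000 = -0.333

-0.333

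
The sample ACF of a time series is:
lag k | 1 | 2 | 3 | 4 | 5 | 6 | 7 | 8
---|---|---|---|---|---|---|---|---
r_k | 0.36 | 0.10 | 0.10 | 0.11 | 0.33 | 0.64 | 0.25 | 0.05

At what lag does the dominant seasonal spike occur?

The largest autocorrelation is r_6 = 0.64; the remaining lags stay at or below 0.36. The elevated value at lag 1 (0.36), dropping to 0.10 at lag 2, reflects decaying short-term dependence rather than seasonality.
The dominant spike at lag 6 indicates a seasonal period of 6.

6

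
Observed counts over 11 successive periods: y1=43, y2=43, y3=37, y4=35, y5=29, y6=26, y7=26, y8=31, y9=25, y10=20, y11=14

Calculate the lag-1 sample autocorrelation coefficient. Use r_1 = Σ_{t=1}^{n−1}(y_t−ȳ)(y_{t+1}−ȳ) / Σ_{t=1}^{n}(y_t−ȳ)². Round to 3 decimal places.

0.618

Mean ȳ = (43 + 43 + 37 + 35 + 29 + 26 + 26 + 31 + 25 + 20 + 14)/11 = 29.9091
Numerator Σ_{t=1}^{10}(y_t−ȳ)(y_{t+1}−ȳ) = 511.1736
Denominator Σ(y_t−ȳ)² = 826.9091
r_1 = 511.1736 / 826.9091 = 0.618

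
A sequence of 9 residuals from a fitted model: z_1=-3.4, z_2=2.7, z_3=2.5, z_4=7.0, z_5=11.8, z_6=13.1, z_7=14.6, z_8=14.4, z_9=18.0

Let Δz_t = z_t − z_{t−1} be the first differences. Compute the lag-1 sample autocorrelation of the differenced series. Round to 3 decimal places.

First differences Δz: 6.1, -0.2, 4.5, 4.8, 1.3, 1.5, -0.2, 3.6
Mean of differences = 2.6750
Numerator Σ(Δz_t−Δz̄)(Δz_{t+1}−Δz̄) = -11.8031
Denominator Σ(Δz_t−Δz̄)² = 40.2350
r_1(Δz) = -11.8031 / 40.2350 = -0.293

-0.293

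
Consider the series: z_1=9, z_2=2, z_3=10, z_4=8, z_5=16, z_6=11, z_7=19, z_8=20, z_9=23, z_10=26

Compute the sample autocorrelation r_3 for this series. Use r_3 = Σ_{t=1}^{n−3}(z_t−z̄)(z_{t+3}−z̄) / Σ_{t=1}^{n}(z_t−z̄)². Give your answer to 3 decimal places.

0.064

Mean z̄ = (9 + 2 + 10 + 8 + 16 + 11 + 19 + 20 + 23 + 26)/10 = 14.4000
Σ(z_t−z̄)(z_{t+3}−z̄) = (34.5600) + (-19.8400) + (14.9600) + (-29.4400) + (8.9600) + (-29.2400) + (53.3600) = 33.3200
Denominator Σ(z_t−z̄)² = 518.4000
r_3 = 33.3200 / 518.4000 = 0.064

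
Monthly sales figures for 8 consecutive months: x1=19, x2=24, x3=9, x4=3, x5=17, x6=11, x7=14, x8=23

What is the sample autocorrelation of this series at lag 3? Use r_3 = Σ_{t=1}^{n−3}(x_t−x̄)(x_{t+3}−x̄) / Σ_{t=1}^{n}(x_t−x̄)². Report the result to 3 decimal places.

Mean x̄ = (19 + 24 + 9 + 3 + 17 + 11 + 14 + 23)/8 = 15.0000
Σ(x_t−x̄)(x_{t+3}−x̄) = (-48.0000) + (18.0000) + (24.0000) + (12.0000) + (16.0000) = 22.0000
Denominator Σ(x_t−x̄)² = 362.0000
r_3 = 22.0000 / 362.0000 = 0.061

0.061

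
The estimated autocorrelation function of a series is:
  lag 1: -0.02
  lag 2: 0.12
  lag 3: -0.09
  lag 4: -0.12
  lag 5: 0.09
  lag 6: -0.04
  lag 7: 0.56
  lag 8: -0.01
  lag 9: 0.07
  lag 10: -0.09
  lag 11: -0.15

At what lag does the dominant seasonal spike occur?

7

The largest autocorrelation is r_7 = 0.56; the remaining lags stay at or below 0.12.
The dominant spike at lag 7 indicates a seasonal period of 7.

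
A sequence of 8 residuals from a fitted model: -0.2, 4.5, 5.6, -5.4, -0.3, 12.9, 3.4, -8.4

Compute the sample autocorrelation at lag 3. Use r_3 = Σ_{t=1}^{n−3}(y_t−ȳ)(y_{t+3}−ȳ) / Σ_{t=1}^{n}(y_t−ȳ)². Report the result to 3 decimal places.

Mean ȳ = (-0.2 + 4.5 + 5.6 − 5.4 − 0.3 + 12.9 + 3.4 − 8.4)/8 = 1.5125
Deviations from mean: -1.7125, 2.9875, 4.0875, -6.9125, -1.8125, 11.3875, 1.8875, -9.9125
Σ(y_t−ȳ)(y_{t+3}−ȳ) = (11.8377) + (-5.4148) + (46.5464) + (-13.0473) + (17.9664) = 57.8883
Denominator Σ(y_t−ȳ)² = 311.1288
r_3 = 57.8883 / 311.1288 = 0.186

0.186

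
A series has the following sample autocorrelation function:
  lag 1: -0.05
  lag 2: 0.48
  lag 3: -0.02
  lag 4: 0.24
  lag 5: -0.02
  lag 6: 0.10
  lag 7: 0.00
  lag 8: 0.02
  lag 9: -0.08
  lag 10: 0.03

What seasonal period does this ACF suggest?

The largest autocorrelation is r_2 = 0.48, with a weaker echo at lag 4 (0.24); the remaining lags stay at or below 0.10.
The dominant spike at lag 2 indicates a seasonal period of 2.

2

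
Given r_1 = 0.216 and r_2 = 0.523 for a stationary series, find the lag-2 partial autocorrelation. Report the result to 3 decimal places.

φ_{22} = (r_2 − r_1²) / (1 − r_1²)
r_1² = (0.216)² = 0.046656
Numerator = 0.523 − 0.0467 = 0.4763; denominator = 1 − 0.0467 = 0.9533
φ_{22} = 0.4763 / 0.9533 = 0.500

0.500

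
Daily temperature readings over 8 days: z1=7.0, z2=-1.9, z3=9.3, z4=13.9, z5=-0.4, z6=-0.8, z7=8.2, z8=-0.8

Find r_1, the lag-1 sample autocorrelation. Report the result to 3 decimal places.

-0.241

Mean z̄ = (7.0 − 1.9 + 9.3 + 13.9 − 0.4 − 0.8 + 8.2 − 0.8)/8 = 4.3125
Deviations from mean: 2.6875, -6.2125, 4.9875, 9.5875, -4.7125, -5.1125, 3.8875, -5.1125
Σ(z_t−z̄)(z_{t+1}−z̄) = (-16.6961) + (-30.9848) + (47.8177) + (-45.1811) + (24.0927) + (-19.8748) + (-19.8748) = -60.7014
Denominator Σ(z_t−z̄)² = 252.2088
r_1 = -60.7014 / 252.2088 = -0.241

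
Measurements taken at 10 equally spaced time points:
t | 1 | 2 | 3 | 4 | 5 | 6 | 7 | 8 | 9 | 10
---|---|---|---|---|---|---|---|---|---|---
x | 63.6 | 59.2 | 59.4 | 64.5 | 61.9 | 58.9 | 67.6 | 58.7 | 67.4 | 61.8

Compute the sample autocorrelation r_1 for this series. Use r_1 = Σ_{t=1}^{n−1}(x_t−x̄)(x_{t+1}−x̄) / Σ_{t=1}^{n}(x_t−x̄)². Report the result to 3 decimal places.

-0.569

Mean x̄ = (63.6 + 59.2 + 59.4 + 64.5 + 61.9 + 58.9 + 67.6 + 58.7 + 67.4 + 61.8)/10 = 62.3000
Numerator Σ_{t=1}^{9}(x_t−x̄)(x_{t+1}−x̄) = -58.9500
Denominator Σ(x_t−x̄)² = 103.5800
r_1 = -58.9500 / 103.5800 = -0.569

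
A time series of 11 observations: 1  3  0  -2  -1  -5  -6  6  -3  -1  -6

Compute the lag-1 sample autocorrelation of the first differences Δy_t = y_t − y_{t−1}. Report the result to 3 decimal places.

-0.540

First differences Δy: 2, -3, -2, 1, -4, -1, 12, -9, 2, -5
Mean of differences = -0.7000
Numerator Σ(Δy_t−Δȳ)(Δy_{t+1}−Δȳ) = -153.2900
Denominator Σ(Δy_t−Δȳ)² = 284.1000
r_1(Δy) = -153.2900 / 284.1000 = -0.540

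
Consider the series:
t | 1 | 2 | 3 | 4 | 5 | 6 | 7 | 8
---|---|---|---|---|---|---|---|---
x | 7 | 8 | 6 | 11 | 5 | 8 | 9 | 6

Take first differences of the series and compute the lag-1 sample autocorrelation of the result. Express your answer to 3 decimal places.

-0.706

First differences Δx: 1, -2, 5, -6, 3, 1, -3
Mean of differences = -0.1429
Numerator Σ(Δx_t−Δx̄)(Δx_{t+1}−Δx̄) = -59.8776
Denominator Σ(Δx_t−Δx̄)² = 84.8571
r_1(Δx) = -59.8776 / 84.8571 = -0.706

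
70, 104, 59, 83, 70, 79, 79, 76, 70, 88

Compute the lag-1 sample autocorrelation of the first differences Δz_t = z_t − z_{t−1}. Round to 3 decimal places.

-0.706

First differences Δz: 34, -45, 24, -13, 9, 0, -3, -6, 18
Mean of differences = 2.0000
Numerator Σ(Δz_t−Δz̄)(Δz_{t+1}−Δz̄) = -3065.0000
Denominator Σ(Δz_t−Δz̄)² = 4340.0000
r_1(Δz) = -3065.0000 / 4340.0000 = -0.706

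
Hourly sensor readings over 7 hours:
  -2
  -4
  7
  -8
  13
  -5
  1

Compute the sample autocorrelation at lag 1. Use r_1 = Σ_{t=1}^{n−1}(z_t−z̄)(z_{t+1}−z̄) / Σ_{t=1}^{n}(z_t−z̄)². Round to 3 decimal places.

Mean z̄ = (-2 − 4 + 7 − 8 + 13 − 5 + 1)/7 = 0.2857
Deviations from mean: -2.2857, -4.2857, 6.7143, -8.2857, 12.7143, -5.2857, 0.7143
Σ(z_t−z̄)(z_{t+1}−z̄) = (9.7959) + (-28.7755) + (-55.6327) + (-105.3469) + (-67.2041) + (-3.7755) = -250.9388
Denominator Σ(z_t−z̄)² = 327.4286
r_1 = -250.9388 / 327.4286 = -0.766

-0.766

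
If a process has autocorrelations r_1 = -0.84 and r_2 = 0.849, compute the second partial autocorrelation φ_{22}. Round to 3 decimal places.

φ_{22} = (r_2 − r_1²) / (1 − r_1²)
r_1² = (-0.84)² = 0.7056
Numerator = 0.849 − 0.7056 = 0.1434; denominator = 1 − 0.7056 = 0.2944
φ_{22} = 0.1434 / 0.2944 = 0.487

0.487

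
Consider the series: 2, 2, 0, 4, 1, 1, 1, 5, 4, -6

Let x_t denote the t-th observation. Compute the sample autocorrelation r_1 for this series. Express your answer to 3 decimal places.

-0.191

Mean x̄ = (2 + 2 + 0 + 4 + 1 + 1 + 1 + 5 + 4 − 6)/10 = 1.4000
Numerator Σ_{t=1}^{9}(x_t−x̄)(x_{t+1}−x̄) = -16.1600
Denominator Σ(x_t−x̄)² = 84.4000
r_1 = -16.1600 / 84.4000 = -0.191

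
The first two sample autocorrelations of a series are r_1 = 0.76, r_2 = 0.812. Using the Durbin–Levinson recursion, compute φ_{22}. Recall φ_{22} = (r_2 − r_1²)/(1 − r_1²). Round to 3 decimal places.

0.555

φ_{22} = (r_2 − r_1²) / (1 − r_1²)
r_1² = (0.76)² = 0.5776
Numerator = 0.812 − 0.5776 = 0.2344; denominator = 1 − 0.5776 = 0.4224
φ_{22} = 0.2344 / 0.4224 = 0.555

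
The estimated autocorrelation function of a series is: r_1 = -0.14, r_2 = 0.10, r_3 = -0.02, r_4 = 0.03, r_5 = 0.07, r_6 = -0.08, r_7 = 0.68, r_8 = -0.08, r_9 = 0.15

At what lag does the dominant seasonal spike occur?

7

The largest autocorrelation is r_7 = 0.68; the remaining lags stay at or below 0.15.
The dominant spike at lag 7 indicates a seasonal period of 7.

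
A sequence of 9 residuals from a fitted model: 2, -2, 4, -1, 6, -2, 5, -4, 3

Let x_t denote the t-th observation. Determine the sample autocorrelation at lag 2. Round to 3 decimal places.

0.703

Mean x̄ = (2 − 2 + 4 − 1 + 6 − 2 + 5 − 4 + 3)/9 = 1.2222
Numerator Σ_{t=1}^{7}(x_t−x̄)(x_{t+2}−x̄) = 71.3457
Denominator Σ(x_t−x̄)² = 101.5556
r_2 = 71.3457 / 101.5556 = 0.703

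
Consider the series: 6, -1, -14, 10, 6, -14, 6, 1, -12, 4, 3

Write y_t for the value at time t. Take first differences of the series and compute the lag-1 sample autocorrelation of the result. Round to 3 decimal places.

First differences Δy: -7, -13, 24, -4, -20, 20, -5, -13, 16, -1
Mean of differences = -0.3000
Numerator Σ(Δy_t−Δȳ)(Δy_{t+1}−Δȳ) = -894.5900
Denominator Σ(Δy_t−Δȳ)² = 2060.1000
r_1(Δy) = -894.5900 / 2060.1000 = -0.434

-0.434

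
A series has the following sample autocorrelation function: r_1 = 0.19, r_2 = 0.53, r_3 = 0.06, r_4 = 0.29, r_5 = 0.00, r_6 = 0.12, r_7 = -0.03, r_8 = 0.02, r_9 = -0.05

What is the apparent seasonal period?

The largest autocorrelation is r_2 = 0.53, with a weaker echo at lag 4 (0.29); the remaining lags stay at or below 0.19.
The dominant spike at lag 2 indicates a seasonal period of 2.

2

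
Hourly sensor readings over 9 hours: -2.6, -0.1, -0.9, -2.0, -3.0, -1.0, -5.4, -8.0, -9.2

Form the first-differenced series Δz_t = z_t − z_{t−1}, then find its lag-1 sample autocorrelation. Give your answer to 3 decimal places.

First differences Δz: 2.5, -0.8, -1.1, -1.0, 2.0, -4.4, -2.6, -1.2
Mean of differences = -0.8250
Numerator Σ(Δz_t−Δz̄)(Δz_{t+1}−Δz̄) = -3.4581
Denominator Σ(Δz_t−Δz̄)² = 35.2150
r_1(Δz) = -3.4581 / 35.2150 = -0.098

-0.098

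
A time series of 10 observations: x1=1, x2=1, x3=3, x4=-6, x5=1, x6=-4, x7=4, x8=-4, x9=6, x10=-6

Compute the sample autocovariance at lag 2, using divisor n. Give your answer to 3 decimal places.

8.928

Mean x̄ = (1 + 1 + 3 − 6 + 1 − 4 + 4 − 4 + 6 − 6)/10 = -0.4000
Σ_{t=1}^{8}(x_t−x̄)(x_{t+2}−x̄) = 89.2800
γ_2 = 89.2800 / 10 = 8.928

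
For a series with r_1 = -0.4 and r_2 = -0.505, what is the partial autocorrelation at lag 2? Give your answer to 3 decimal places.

-0.792

φ_{22} = (r_2 − r_1²) / (1 − r_1²)
r_1² = (-0.4)² = 0.16
Numerator = -0.505 − 0.1600 = -0.6650; denominator = 1 − 0.1600 = 0.8400
φ_{22} = -0.6650 / 0.8400 = -0.792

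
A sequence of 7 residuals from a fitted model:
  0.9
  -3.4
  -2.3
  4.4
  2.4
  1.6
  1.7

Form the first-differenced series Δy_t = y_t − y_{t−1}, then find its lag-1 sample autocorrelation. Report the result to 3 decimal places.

First differences Δy: -4.3, 1.1, 6.7, -2.0, -0.8, 0.1
Mean of differences = 0.1333
Numerator Σ(Δy_t−Δȳ)(Δy_{t+1}−Δȳ) = -9.9244
Denominator Σ(Δy_t−Δȳ)² = 69.1333
r_1(Δy) = -9.9244 / 69.1333 = -0.144

-0.144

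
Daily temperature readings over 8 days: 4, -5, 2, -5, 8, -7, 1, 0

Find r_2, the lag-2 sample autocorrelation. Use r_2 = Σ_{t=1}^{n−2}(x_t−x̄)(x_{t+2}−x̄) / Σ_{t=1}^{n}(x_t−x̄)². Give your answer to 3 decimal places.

Mean x̄ = (4 − 5 + 2 − 5 + 8 − 7 + 1 + 0)/8 = -0.2500
Deviations from mean: 4.2500, -4.7500, 2.2500, -4.7500, 8.2500, -6.7500, 1.2500, 0.2500
Numerator Σ_{t=1}^{6}(x_t−x̄)(x_{t+2}−x̄) = 91.3750
Denominator Σ(x_t−x̄)² = 183.5000
r_2 = 91.3750 / 183.5000 = 0.498

0.498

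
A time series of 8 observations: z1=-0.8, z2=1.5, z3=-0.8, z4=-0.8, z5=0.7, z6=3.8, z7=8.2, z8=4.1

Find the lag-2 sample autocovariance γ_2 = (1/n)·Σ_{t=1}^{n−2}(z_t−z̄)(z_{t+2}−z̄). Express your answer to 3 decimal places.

0.437

Mean z̄ = (-0.8 + 1.5 − 0.8 − 0.8 + 0.7 + 3.8 + 8.2 + 4.1)/8 = 1.9875
Σ_{t=1}^{6}(z_t−z̄)(z_{t+2}−z̄) = 3.4959
γ_2 = 3.4959 / 8 = 0.437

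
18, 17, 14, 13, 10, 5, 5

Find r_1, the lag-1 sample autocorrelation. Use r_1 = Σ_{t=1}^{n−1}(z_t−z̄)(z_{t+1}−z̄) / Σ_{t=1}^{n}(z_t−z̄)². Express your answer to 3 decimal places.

0.613

Mean z̄ = (18 + 17 + 14 + 13 + 10 + 5 + 5)/7 = 11.7143
Numerator Σ_{t=1}^{6}(z_t−z̄)(z_{t+1}−z̄) = 102.6327
Denominator Σ(z_t−z̄)² = 167.4286
r_1 = 102.6327 / 167.4286 = 0.613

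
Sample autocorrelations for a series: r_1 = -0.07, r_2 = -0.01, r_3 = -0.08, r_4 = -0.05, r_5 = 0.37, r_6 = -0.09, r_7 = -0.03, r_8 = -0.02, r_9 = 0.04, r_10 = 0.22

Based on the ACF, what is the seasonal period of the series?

The largest autocorrelation is r_5 = 0.37, with a weaker echo at lag 10 (0.22); the remaining lags stay at or below 0.04.
The dominant spike at lag 5 indicates a seasonal period of 5.

5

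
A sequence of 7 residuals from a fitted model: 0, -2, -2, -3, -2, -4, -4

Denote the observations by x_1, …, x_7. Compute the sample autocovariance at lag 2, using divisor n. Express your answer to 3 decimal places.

0.172

Mean x̄ = (0 − 2 − 2 − 3 − 2 − 4 − 4)/7 = -2.4286
Deviations: 2.4286, 0.4286, 0.4286, -0.5714, 0.4286, -1.5714, -1.5714
Σ_{t=1}^{5}(x_t−x̄)(x_{t+2}−x̄) = 1.2041
γ_2 = 1.2041 / 7 = 0.172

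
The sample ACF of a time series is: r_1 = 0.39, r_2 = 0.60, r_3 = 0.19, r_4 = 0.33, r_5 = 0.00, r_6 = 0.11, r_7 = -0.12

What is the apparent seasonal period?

The largest autocorrelation is r_2 = 0.60; the remaining lags stay at or below 0.39.
The dominant spike at lag 2 indicates a seasonal period of 2.

2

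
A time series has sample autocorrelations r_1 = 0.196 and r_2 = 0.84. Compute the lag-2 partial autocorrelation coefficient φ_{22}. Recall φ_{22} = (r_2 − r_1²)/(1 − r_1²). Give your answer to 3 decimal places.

0.834

φ_{22} = (r_2 − r_1²) / (1 − r_1²)
r_1² = (0.196)² = 0.038416
Numerator = 0.84 − 0.0384 = 0.8016; denominator = 1 − 0.0384 = 0.9616
φ_{22} = 0.8016 / 0.9616 = 0.834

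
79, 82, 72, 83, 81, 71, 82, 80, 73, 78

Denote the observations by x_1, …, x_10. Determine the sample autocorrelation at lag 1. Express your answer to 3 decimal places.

Mean x̄ = (79 + 82 + 72 + 83 + 81 + 71 + 82 + 80 + 73 + 78)/10 = 78.1000
Numerator Σ_{t=1}^{9}(x_t−x̄)(x_{t+1}−x̄) = -86.0100
Denominator Σ(x_t−x̄)² = 180.9000
r_1 = -86.0100 / 180.9000 = -0.475

-0.475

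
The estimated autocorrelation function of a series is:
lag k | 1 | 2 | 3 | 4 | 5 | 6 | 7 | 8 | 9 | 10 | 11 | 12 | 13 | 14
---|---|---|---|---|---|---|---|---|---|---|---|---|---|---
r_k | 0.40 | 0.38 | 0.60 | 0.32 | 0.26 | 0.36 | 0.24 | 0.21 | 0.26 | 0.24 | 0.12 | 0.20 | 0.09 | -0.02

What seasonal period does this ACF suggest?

3

The largest autocorrelation is r_3 = 0.60; the remaining lags stay at or below 0.40. The elevated value at lag 1 (0.40), dropping to 0.38 at lag 2, reflects decaying short-term dependence rather than seasonality.
The dominant spike at lag 3 indicates a seasonal period of 3.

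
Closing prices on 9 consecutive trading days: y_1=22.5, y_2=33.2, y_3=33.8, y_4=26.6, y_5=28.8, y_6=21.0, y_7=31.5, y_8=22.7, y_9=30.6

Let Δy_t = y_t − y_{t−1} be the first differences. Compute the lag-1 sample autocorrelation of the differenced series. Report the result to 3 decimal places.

-0.559

First differences Δy: 10.7, 0.6, -7.2, 2.2, -7.8, 10.5, -8.8, 7.9
Mean of differences = 1.0125
Numerator Σ(Δy_t−Δȳ)(Δy_{t+1}−Δȳ) = -265.1139
Denominator Σ(Δy_t−Δȳ)² = 474.2688
r_1(Δy) = -265.1139 / 474.2688 = -0.559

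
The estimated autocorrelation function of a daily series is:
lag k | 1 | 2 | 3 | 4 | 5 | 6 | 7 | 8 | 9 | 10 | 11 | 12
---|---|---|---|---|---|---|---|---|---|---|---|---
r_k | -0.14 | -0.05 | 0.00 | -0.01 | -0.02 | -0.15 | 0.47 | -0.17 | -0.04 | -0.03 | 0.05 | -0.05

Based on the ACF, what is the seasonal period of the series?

7

The largest autocorrelation is r_7 = 0.47; the remaining lags stay at or below 0.05.
The dominant spike at lag 7 indicates a seasonal period of 7.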